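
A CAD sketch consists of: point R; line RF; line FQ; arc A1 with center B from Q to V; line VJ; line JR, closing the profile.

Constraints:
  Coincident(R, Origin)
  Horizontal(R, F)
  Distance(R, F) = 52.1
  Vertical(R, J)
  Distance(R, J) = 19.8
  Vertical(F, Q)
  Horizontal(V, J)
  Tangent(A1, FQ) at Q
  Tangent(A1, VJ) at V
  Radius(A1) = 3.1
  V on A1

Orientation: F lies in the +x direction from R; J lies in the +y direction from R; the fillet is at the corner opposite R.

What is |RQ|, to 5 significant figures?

54.711

The virtual corner opposite R is at (52.100, 19.800). Since A1 is tangent to FQ there, BQ ⟂ FQ and the tangent condition forces BV to be normal to VJ, with radius 3.1, so the center B sits 3.1 in from both sides at B = (49.000, 16.700). That places the tangent points at Q = (52.100, 16.700) on FQ and V = (49.000, 19.800) on VJ. Then |RQ| = |Q − R| = 54.711.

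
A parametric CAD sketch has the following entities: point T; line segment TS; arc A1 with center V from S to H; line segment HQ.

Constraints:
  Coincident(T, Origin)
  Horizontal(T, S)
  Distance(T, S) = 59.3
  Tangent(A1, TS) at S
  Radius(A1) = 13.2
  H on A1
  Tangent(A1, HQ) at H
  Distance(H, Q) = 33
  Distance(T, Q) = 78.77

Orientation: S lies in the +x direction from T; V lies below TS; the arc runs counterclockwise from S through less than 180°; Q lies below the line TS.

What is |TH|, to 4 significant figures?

51.11

T is at the origin; T and S share the same y with |TS| = 59.3 and S on the +x side, so S = (59.30, 0.000). Since A1 is tangent to TS there, VS ⟂ TS, so V = S + (0, -13.2) = (59.30, -13.20). Since VH ⟂ HQ (tangency), |VQ| = √(13.2² + 33.0²) = 35.54 regardless of where H sits on A1. So Q lies on both circle(T, 78.77) and circle(V, 35.54); the below-TS intersection is Q = (61.96, -48.64). H is the foot of the tangent from Q: H = (47.44, -19.00).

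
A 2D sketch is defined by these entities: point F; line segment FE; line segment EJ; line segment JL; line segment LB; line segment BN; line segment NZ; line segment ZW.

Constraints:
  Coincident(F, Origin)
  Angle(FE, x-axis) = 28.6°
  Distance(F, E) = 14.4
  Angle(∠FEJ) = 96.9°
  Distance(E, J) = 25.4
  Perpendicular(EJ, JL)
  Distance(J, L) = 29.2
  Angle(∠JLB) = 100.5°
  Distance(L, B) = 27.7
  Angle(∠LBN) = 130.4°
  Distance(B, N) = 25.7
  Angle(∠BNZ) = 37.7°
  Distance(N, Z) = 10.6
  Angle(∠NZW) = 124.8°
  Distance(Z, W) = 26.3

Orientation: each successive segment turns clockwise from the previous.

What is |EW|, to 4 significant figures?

40.39

F is at the origin; FE runs at 28.6° with length 14.4, so E = (12.64, 6.893). ∠FEJ = 96.9° gives EJ at -54.50° from the x-axis; with |EJ| = 25.4, J = (27.39, -13.79). EJ is perpendicular to JL, so JL runs at -144.5°; with |JL| = 29.2, L = (3.621, -30.74). ∠JLB = 100.5° gives LB at 136.0° from the x-axis; with |LB| = 27.7, B = (-16.31, -11.50). ∠LBN = 130.4° gives BN at 86.40° from the x-axis; with |BN| = 25.7, N = (-14.69, 14.15). ∠BNZ = 37.7° gives NZ at -55.90° from the x-axis; with |NZ| = 10.6, Z = (-8.749, 5.372). ∠NZW = 124.8° gives ZW at -111.1° from the x-axis; with |ZW| = 26.3, W = (-18.22, -19.16). Then |EW| = |W − E| = 40.39.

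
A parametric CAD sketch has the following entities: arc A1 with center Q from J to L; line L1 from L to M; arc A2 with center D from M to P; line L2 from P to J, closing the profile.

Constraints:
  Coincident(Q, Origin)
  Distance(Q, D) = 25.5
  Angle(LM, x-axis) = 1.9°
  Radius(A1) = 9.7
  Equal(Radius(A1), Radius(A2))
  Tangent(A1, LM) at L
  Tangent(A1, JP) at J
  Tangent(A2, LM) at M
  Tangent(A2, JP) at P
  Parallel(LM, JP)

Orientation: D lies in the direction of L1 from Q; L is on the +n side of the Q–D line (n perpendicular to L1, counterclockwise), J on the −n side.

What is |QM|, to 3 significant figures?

27.3

The slot axis is L1's direction at 1.9°, so u = (cos 1.9°, sin 1.9°) = (0.999, 0.0332) and n = (−sin 1.9°, cos 1.9°) = (-0.0332, 0.999). Q is at the origin and D lies 25.5 along u from Q, so D = 25.5·u = (25.5, 0.845). Tangency of A1 to both parallel lines with radius 9.7 puts L and J at Q ± 9.7·n: L = (-0.322, 9.69), J = (0.322, -9.69). Equal radii place M and P the same way about D: M = D + 9.7·n = (25.2, 10.5), P = D − 9.7·n = (25.8, -8.85). Then |QM| = |M − Q| = 27.3.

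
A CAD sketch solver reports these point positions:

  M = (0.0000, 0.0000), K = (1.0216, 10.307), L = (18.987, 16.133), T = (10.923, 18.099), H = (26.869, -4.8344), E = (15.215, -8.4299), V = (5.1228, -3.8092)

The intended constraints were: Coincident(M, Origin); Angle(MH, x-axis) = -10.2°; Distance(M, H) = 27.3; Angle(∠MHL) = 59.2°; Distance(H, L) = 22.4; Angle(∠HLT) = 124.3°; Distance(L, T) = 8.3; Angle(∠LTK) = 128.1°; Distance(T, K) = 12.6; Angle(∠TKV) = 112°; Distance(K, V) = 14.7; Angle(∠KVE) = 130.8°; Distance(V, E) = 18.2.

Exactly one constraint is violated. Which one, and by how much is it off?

Distance(V, E) = 18.2 — off by 7.10.

M = (0.00, 0.00) ✓; MH at -10.20° ✓; |MH| = 27.30 ✓; ∠MHL = 59.20° ✓; |HL| = 22.40 ✓; ∠HLT = 124.3° ✓; |LT| = 8.300 ✓; ∠LTK = 128.1° ✓; |TK| = 12.60 ✓; ∠TKV = 112.0° ✓; |KV| = 14.70 ✓; ∠KVE = 130.8° ✓; |VE| = 11.10 ✗.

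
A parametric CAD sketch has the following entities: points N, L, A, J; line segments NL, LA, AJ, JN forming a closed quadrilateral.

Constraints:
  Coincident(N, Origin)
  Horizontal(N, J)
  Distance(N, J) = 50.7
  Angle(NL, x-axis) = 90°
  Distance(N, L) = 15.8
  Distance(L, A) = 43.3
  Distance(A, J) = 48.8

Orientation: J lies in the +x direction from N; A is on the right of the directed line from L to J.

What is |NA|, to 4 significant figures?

28.12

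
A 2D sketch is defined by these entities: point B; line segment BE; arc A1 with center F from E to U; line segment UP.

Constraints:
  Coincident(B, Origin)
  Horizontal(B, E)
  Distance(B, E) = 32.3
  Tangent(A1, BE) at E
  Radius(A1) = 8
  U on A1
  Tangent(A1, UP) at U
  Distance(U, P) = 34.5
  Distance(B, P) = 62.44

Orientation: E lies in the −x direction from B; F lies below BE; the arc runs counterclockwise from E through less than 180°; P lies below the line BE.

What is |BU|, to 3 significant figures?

40.5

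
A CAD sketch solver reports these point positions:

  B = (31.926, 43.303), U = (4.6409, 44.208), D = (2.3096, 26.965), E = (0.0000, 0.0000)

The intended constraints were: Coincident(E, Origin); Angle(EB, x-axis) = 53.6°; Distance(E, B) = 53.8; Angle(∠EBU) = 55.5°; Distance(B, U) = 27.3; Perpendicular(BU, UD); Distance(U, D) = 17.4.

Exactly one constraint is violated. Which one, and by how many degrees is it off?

Perpendicular(BU, UD) — off by 5.80°.

E = (0.00, 0.00) ✓; EB at 53.60° ✓; |EB| = 53.80 ✓; ∠EBU = 55.50° ✓; |BU| = 27.30 ✓; ∠(BU, UD) = 84.20° ✗; |UD| = 17.40 ✓.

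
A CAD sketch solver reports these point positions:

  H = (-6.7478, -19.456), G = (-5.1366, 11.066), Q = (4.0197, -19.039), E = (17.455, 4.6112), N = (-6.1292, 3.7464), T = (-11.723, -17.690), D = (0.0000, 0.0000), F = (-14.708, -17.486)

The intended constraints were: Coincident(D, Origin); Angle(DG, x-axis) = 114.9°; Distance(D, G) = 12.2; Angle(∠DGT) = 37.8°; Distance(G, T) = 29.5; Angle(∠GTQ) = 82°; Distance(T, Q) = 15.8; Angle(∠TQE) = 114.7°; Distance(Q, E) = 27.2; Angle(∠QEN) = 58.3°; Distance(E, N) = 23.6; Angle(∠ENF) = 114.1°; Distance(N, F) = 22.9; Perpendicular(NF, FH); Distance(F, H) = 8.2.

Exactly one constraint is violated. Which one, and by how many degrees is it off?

Perpendicular(NF, FH) — off by 8.10°.

D = (0.00, 0.00) ✓; DG at 114.9° ✓; |DG| = 12.20 ✓; ∠DGT = 37.80° ✓; |GT| = 29.50 ✓; ∠GTQ = 82.00° ✓; |TQ| = 15.80 ✓; ∠TQE = 114.7° ✓; |QE| = 27.20 ✓; ∠QEN = 58.30° ✓; |EN| = 23.60 ✓; ∠ENF = 114.1° ✓; |NF| = 22.90 ✓; ∠(NF, FH) = 98.10° ✗; |FH| = 8.200 ✓.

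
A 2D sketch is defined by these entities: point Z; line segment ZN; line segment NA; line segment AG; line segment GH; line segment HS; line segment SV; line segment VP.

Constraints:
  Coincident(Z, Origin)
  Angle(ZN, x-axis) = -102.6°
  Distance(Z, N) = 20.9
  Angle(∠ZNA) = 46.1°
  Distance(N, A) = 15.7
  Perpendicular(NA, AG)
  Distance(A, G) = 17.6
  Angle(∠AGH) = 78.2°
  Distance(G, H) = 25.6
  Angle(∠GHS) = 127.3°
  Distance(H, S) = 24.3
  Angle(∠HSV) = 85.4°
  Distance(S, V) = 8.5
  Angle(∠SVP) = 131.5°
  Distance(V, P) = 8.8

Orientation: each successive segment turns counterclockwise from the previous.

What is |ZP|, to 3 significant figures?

30.0

Z is at the origin; ZN runs at -102.6° with length 20.9, so N = (-4.56, -20.4). ∠ZNA = 46.1° gives NA at 31.3° from the x-axis; with |NA| = 15.7, A = (8.86, -12.2). The perpendicularity gives AG at right angles to NA, so AG runs at 121°; with |AG| = 17.6, G = (-0.288, 2.80). ∠AGH = 78.2° gives GH at -137° from the x-axis; with |GH| = 25.6, H = (-19.0, -14.7). ∠GHS = 127.3° gives HS at -84.2° from the x-axis; with |HS| = 24.3, S = (-16.5, -38.9). ∠HSV = 85.4° gives SV at 10.4° from the x-axis; with |SV| = 8.5, V = (-8.16, -37.3). ∠SVP = 131.5° gives VP at 58.9° from the x-axis; with |VP| = 8.8, P = (-3.62, -29.8). Then |ZP| = |P − Z| = 30.0.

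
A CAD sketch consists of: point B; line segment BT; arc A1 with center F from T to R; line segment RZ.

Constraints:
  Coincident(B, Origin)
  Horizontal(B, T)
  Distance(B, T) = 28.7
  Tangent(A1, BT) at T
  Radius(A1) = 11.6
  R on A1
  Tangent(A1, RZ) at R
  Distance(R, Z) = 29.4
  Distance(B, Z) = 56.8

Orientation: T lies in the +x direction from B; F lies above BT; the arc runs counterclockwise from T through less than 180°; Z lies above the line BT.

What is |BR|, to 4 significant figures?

42.10

Checks: |FT| = 11.60 ✓; |FR| = 11.60 ✓; ∠(FR, RZ) = 90.00° ✓; |RZ| = 29.40 ✓; |BZ| = 56.80 ✓.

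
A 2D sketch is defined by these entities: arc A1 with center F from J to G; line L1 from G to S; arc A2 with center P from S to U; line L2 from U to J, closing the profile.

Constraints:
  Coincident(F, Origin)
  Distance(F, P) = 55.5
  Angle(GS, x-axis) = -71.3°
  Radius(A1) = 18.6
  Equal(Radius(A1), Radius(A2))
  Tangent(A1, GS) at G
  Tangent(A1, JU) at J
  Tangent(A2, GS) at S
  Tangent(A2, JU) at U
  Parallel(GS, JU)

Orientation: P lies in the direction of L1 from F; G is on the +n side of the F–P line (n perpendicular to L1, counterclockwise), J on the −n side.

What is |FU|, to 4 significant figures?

58.53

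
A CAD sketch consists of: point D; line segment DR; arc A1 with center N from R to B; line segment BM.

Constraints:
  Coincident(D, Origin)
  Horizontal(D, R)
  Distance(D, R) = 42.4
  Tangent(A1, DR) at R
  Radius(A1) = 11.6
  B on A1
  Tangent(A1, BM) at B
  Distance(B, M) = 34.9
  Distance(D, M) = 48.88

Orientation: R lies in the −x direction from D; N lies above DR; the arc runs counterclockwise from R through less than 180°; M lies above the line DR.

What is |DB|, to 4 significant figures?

32.37

Checks: |NB| = 11.60 ✓; ∠(NB, BM) = 90.00° ✓; |BM| = 34.90 ✓; |DM| = 48.88 ✓.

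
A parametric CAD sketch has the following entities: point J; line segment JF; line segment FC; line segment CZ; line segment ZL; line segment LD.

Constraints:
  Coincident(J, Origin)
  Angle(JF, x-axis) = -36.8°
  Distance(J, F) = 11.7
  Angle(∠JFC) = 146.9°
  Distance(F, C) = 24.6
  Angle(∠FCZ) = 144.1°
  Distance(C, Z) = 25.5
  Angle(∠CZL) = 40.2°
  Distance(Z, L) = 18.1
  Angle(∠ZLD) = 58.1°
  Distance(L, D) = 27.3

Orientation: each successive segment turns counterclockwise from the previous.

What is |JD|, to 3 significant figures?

51.7

∠CZL = 40.2° gives ZL at 172° from the x-axis; with |ZL| = 18.1, L = (37.6, 7.51). ∠ZLD = 58.1° gives LD at -66.1° from the x-axis; with |LD| = 27.3, D = (48.6, -17.4). Then |JD| = |D − J| = 51.7.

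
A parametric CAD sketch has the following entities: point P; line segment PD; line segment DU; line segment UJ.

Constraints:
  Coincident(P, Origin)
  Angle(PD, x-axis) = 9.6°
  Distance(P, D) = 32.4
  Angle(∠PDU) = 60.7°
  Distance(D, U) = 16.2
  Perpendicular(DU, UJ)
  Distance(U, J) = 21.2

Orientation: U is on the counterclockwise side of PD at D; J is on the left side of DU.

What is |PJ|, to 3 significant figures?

7.06

∠PDU = 60.7°, so DU runs at 9.6° + (180° − 60.7°) = 129° from the x-axis; with |DU| = 16.2, U = D + 16.2·(cos 129°, sin 129°) = (21.8, 18.0). DU is perpendicular to UJ; with |UJ| = 21.2 on the left of DU, J = U + 21.2·(-0.778, -0.628) = (5.27, 4.70). Then |PJ| = |J − P| = 7.06.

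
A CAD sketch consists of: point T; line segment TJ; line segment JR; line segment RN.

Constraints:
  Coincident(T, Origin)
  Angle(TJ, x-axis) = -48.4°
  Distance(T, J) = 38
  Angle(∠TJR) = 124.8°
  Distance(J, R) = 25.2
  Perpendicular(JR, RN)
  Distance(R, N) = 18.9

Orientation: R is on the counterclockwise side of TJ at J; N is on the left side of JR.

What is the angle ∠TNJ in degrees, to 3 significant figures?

51.6°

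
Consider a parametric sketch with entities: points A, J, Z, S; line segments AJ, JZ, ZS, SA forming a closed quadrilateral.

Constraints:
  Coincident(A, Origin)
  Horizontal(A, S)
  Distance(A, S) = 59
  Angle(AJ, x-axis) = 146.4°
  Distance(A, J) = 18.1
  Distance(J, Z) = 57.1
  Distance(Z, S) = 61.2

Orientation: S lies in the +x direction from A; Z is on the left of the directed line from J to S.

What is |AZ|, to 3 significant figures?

56.6

Checks: |JZ| = 57.10 ✓; |ZS| = 61.20 ✓.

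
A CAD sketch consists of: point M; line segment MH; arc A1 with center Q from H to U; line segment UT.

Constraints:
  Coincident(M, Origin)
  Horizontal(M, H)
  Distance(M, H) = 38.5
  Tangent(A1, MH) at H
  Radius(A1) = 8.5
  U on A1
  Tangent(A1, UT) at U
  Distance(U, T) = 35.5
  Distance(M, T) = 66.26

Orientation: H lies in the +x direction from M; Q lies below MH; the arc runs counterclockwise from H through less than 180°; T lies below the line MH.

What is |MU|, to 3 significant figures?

33.9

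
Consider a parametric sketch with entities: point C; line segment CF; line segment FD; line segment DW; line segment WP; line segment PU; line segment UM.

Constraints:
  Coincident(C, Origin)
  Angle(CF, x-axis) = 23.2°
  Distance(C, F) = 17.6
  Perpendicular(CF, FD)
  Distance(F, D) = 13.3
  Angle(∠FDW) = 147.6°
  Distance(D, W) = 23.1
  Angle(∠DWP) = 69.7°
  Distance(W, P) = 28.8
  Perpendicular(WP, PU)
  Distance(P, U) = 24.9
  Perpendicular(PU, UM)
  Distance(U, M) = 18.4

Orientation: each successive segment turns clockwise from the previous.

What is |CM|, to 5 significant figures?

20.973

WP is perpendicular to PU, so PU runs at 60.500°; with |PU| = 24.9, U = (4.9181, 7.7597). PU ⟂ UM, so UM runs at -29.500°; with |UM| = 18.4, M = (20.933, -1.3009). Then |CM| = |M − C| = 20.973.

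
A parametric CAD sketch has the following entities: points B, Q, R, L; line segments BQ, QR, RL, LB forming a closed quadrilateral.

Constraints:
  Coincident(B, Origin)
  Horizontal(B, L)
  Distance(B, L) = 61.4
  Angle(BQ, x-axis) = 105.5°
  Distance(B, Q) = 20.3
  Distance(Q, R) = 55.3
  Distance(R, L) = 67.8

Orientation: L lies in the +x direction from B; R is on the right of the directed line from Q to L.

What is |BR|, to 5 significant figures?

35.197

B is at the origin; B and L share the same y with |BL| = 61.4 and L in +x, so L = (61.4, 0). BQ runs at 105.5° with |BQ| = 20.3, so Q = (-5.4249, 19.562). R is determined by |QR| = 55.3 and |RL| = 67.8 together: it lies at the intersection of circle(Q, 55.3) and circle(L, 67.8). With |QL| = 69.629, the foot of the radical line on QL is 23.765 from Q and the perpendicular offset is √(55.3² − 23.765²) = 49.933. Taking the right-of-QL solution: R = (3.3547, -35.037).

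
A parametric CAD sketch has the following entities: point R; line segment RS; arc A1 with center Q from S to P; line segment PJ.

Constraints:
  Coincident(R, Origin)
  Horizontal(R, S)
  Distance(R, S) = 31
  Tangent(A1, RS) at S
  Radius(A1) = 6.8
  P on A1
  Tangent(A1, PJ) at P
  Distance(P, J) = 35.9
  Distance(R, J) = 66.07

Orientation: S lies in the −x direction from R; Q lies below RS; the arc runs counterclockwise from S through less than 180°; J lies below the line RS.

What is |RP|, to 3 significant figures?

36.5

R is at the origin; R and S share the same y with |RS| = 31.0 and S on the −x side, so S = (-31.0, 0.00). Tangency of A1 to RS means the radius QS is perpendicular to RS, so Q = S + (0, -6.8) = (-31.0, -6.80). Since QP ⟂ PJ (tangency), |QJ| = √(6.8² + 35.9²) = 36.5 regardless of where P sits on A1. So J lies on both circle(R, 66.07) and circle(Q, 36.5); the below-RS intersection is J = (-58.3, -31.1). P is the foot of the tangent from J: P = (-36.4, -2.65).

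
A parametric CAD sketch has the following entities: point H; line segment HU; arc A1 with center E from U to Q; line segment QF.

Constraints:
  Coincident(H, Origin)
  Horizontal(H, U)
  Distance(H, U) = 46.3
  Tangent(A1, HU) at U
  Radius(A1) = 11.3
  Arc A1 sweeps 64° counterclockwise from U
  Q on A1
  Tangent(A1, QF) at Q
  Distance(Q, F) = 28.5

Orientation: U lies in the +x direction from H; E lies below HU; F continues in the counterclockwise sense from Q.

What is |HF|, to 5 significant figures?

39.760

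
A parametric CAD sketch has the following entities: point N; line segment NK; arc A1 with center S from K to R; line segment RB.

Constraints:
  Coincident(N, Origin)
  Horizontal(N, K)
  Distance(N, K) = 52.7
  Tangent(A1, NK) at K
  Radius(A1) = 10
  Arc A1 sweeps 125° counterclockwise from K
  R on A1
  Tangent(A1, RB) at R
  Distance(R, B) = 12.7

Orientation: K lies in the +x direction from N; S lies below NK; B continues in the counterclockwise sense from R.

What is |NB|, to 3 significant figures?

58.0

N is at the origin; N and K share the same y with |NK| = 52.7 and K on the +x side, so K = (52.7, 0.00). Since A1 is tangent to NK there, SK ⟂ NK, so S = K + (0, -10) = (52.7, -10.0). On A1, K sits at bearing 90° from S; a 125° counterclockwise sweep puts R at bearing 215°, so R = S + 10.0·(cos 215°, sin 215°) = (44.5, -15.7). The tangent condition forces SR to be normal to RB, so RB runs along (−sin 215°, cos 215°); with |RB| = 12.7, B = (51.8, -26.1). Then |NB| = |B − N| = 58.0.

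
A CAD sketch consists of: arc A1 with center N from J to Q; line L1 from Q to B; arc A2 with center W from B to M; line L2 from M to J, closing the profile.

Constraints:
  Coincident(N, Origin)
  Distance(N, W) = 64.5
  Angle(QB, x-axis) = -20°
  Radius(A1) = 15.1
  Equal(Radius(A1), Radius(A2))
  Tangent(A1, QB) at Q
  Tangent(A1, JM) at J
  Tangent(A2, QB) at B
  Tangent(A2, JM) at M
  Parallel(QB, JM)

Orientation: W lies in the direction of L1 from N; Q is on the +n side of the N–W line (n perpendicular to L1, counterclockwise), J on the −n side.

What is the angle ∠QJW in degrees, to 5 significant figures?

76.824°

N is at the origin and W lies 64.5 along u from N, so W = 64.5·u = (60.610, -22.060). Tangency of A1 to both parallel lines with radius 15.1 puts Q and J at N ± 15.1·n: Q = (5.1645, 14.189), J = (-5.1645, -14.189). Then cos ∠QJW = JQ·JW / (|JQ||JW|), giving 76.824°.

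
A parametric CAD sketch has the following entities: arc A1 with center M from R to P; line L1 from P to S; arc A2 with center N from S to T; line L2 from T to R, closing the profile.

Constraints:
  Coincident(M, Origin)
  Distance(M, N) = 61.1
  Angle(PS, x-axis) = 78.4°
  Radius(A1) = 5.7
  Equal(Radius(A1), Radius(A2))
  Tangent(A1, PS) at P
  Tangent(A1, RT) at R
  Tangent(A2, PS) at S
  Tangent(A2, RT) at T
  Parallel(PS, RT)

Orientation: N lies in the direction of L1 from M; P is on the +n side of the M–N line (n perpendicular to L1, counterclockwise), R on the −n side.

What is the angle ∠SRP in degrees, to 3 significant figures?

79.4°

Tangency of A1 to both parallel lines with radius 5.7 puts P and R at M ± 5.7·n: P = (-5.58, 1.15), R = (5.58, -1.15). Equal radii place S and T the same way about N: S = N + 5.7·n = (6.70, 61.0), T = N − 5.7·n = (17.9, 58.7). Then cos ∠SRP = RS·RP / (|RS||RP|), giving 79.4°.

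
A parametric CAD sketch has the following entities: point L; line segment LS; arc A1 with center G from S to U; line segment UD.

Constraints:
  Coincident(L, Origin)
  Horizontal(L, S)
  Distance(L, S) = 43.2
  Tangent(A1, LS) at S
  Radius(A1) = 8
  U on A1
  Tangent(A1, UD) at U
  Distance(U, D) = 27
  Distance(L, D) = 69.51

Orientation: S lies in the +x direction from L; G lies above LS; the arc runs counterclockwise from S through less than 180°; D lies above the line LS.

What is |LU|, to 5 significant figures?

50.171

Checks: |LS| = 43.20 ✓; |GU| = 8.000 ✓; ∠(GU, UD) = 90.00° ✓; |UD| = 27.00 ✓; |LD| = 69.51 ✓.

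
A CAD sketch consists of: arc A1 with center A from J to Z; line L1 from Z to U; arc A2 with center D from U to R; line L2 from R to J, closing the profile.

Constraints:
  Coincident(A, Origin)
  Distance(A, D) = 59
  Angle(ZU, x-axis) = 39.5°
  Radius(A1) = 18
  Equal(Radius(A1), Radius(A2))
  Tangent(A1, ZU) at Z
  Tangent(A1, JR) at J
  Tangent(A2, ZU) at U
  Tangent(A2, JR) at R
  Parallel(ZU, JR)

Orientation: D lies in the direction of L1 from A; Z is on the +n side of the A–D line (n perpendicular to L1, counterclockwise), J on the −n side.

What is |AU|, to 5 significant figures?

61.685

Tangency of A1 to both parallel lines with radius 18.0 puts Z and J at A ± 18.0·n: Z = (-11.449, 13.889), J = (11.449, -13.889). Equal radii place U and R the same way about D: U = D + 18.0·n = (34.076, 51.418), R = D − 18.0·n = (56.975, 23.639). Then |AU| = |U − A| = 61.685.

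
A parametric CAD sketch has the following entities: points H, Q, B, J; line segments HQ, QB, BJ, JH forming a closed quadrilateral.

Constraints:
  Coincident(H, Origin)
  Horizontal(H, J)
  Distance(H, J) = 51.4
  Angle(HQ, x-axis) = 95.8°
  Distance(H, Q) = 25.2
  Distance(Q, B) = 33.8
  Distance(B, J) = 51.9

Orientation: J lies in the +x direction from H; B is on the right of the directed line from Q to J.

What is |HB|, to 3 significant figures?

8.62

Checks: |QB| = 33.80 ✓; |BJ| = 51.90 ✓.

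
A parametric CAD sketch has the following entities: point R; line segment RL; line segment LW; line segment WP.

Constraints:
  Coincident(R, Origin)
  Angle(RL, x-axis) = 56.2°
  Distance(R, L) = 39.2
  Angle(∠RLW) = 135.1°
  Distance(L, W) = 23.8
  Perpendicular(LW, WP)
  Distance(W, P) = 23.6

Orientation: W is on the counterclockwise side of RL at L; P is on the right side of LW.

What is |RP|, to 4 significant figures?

72.72

∠RLW = 135.1°, so LW runs at 56.2° + (180° − 135.1°) = 101.1° from the x-axis; with |LW| = 23.8, W = L + 23.8·(cos 101.1°, sin 101.1°) = (17.22, 55.93). LW ⟂ WP; with |WP| = 23.6 on the right of LW, P = W + 23.6·(0.9813, 0.1925) = (40.38, 60.47). Then |RP| = |P − R| = 72.72.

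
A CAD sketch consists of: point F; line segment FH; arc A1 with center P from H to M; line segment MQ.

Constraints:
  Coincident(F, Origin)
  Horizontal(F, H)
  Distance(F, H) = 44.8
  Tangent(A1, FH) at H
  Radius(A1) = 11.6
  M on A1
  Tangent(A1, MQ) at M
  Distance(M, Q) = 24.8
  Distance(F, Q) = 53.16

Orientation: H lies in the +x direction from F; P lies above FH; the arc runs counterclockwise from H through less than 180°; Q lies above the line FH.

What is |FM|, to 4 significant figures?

56.89

Checks: |PM| = 11.60 ✓; ∠(PM, MQ) = 90.00° ✓; |MQ| = 24.80 ✓; |FQ| = 53.16 ✓.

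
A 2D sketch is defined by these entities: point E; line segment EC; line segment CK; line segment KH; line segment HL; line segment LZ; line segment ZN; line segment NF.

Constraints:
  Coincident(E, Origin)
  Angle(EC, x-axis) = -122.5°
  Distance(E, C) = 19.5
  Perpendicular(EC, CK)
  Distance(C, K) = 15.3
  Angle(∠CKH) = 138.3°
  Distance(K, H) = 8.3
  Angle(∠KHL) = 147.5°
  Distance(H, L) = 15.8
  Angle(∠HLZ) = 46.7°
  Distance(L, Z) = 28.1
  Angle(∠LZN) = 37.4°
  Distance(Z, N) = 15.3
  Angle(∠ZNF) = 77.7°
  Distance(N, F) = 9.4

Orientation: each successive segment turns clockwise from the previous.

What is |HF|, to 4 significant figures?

10.78

∠LZN = 37.4° gives ZN at 157.4° from the x-axis; with |ZN| = 15.3, N = (-21.18, -3.561). ∠ZNF = 77.7° gives NF at 55.10° from the x-axis; with |NF| = 9.4, F = (-15.80, 4.148). Then |HF| = |F − H| = 10.78.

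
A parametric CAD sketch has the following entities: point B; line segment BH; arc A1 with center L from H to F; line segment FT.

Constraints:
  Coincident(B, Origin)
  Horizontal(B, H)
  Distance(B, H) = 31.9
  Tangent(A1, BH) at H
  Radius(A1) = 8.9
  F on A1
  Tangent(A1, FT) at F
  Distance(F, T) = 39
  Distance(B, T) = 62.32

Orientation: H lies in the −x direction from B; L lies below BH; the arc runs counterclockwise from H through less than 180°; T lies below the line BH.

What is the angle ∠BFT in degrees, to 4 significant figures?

100.9°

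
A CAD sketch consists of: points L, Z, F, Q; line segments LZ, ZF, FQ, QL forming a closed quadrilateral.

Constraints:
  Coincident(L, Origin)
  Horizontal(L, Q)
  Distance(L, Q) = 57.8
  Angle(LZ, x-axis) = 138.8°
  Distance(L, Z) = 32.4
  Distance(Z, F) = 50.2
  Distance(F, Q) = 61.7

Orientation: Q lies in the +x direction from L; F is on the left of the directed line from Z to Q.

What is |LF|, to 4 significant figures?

50.98

L is at the origin; LQ is horizontal with |LQ| = 57.8 and Q in +x, so Q = (57.8, 0). LZ runs at 138.8° with |LZ| = 32.4, so Z = (-24.38, 21.34). F is determined by |ZF| = 50.2 and |FQ| = 61.7 together: it lies at the intersection of circle(Z, 50.2) and circle(Q, 61.7). With |ZQ| = 84.90, the foot of the radical line on ZQ is 34.87 from Z and the perpendicular offset is √(50.2² − 34.87²) = 36.11. Taking the left-of-ZQ solution: F = (18.45, 47.53).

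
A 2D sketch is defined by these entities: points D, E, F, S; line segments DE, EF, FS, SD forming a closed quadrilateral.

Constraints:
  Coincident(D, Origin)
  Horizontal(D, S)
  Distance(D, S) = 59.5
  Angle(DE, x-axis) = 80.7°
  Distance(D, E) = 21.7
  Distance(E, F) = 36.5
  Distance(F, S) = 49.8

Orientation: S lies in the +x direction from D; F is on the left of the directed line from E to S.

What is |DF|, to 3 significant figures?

54.0

Checks: |EF| = 36.50 ✓; |FS| = 49.80 ✓.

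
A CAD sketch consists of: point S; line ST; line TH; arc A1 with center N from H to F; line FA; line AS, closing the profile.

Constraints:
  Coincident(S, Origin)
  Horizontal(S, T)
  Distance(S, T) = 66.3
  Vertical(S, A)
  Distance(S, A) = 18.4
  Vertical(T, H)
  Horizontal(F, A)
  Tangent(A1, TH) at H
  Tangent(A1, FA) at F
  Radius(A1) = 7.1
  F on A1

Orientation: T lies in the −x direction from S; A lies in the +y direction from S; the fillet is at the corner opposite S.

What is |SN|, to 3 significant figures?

60.3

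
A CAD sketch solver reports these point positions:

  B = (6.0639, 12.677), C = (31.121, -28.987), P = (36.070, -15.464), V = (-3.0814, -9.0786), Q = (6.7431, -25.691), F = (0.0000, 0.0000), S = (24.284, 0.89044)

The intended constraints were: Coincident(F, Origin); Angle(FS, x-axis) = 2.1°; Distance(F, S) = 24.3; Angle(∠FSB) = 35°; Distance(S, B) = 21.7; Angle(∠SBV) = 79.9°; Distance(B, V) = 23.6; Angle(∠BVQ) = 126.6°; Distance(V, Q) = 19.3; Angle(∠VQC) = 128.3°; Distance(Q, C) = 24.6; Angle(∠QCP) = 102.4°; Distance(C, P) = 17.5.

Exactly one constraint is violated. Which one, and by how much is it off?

Distance(C, P) = 17.5 — off by 3.10.

F = (0.00, 0.00) ✓; FS at 2.100° ✓; |FS| = 24.30 ✓; ∠FSB = 35.00° ✓; |SB| = 21.70 ✓; ∠SBV = 79.90° ✓; |BV| = 23.60 ✓; ∠BVQ = 126.6° ✓; |VQ| = 19.30 ✓; ∠VQC = 128.3° ✓; |QC| = 24.60 ✓; ∠QCP = 102.4° ✓; |CP| = 14.40 ✗.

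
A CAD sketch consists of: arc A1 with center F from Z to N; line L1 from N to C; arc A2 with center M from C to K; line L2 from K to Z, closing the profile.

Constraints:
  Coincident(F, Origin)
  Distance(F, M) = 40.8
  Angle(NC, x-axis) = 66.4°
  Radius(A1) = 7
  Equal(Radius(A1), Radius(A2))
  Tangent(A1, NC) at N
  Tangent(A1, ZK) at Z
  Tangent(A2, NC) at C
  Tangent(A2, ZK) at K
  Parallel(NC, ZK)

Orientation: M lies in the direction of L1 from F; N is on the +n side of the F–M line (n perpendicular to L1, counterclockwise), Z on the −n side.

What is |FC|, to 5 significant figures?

41.396

Tangency of A1 to both parallel lines with radius 7.0 puts N and Z at F ± 7.0·n: N = (-6.4145, 2.8024), Z = (6.4145, -2.8024). Equal radii place C and K the same way about M: C = M + 7.0·n = (9.9197, 40.190), K = M − 7.0·n = (22.749, 34.585). Then |FC| = |C − F| = 41.396.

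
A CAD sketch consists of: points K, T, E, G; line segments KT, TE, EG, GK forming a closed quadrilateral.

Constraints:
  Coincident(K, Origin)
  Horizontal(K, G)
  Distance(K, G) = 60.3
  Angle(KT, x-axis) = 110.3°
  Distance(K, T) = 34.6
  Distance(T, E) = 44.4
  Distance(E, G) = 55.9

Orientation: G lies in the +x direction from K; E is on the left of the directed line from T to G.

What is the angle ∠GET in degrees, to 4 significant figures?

103.8°

K is at the origin; KG is horizontal with |KG| = 60.3 and G in +x, so G = (60.3, 0). KT runs at 110.3° with |KT| = 34.6, so T = (-12.00, 32.45). E is determined by |TE| = 44.4 and |EG| = 55.9 together: it lies at the intersection of circle(T, 44.4) and circle(G, 55.9). With |TG| = 79.25, the foot of the radical line on TG is 32.35 from T and the perpendicular offset is √(44.4² − 32.35²) = 30.41. Taking the left-of-TG solution: E = (29.96, 46.95).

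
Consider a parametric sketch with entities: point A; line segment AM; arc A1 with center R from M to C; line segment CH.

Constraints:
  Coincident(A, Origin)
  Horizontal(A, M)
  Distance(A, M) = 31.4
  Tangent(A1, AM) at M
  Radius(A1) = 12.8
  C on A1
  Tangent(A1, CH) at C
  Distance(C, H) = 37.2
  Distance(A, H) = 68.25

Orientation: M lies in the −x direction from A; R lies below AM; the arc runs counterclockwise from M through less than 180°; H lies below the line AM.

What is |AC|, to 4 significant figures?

45.58

A is at the origin; AM is horizontal with |AM| = 31.4 and M on the −x side, so M = (-31.40, 0.000). A1 meets AM tangentially, so RM is at right angles to AM, so R = M + (0, -12.8) = (-31.40, -12.80). Since RC ⟂ CH (tangency), |RH| = √(12.8² + 37.2²) = 39.34 regardless of where C sits on A1. So H lies on both circle(A, 68.25) and circle(R, 39.34); the below-AM intersection is H = (-48.10, -48.42). C is the foot of the tangent from H: C = (-44.13, -11.43).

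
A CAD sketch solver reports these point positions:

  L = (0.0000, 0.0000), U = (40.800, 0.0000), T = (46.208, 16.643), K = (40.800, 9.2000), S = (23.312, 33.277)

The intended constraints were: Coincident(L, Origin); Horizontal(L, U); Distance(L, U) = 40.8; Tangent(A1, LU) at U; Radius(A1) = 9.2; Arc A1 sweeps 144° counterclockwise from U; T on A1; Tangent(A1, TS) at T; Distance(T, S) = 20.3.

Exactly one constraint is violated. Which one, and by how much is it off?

Distance(T, S) = 20.3 — off by 8.00.

L = (0.00, 0.00) ✓; L.y = 0.00, U.y = 0.00 ✓; |LU| = 40.80 ✓; ∠(KU, UL) = 90.00° ✓; |KU| = 9.200 ✓; bearing(K→T) − bearing(K→U) = 144.0° ✓; |KT| = 9.200 ✓; ∠(KT, TS) = 90.00° ✓; |TS| = 28.30 ✗.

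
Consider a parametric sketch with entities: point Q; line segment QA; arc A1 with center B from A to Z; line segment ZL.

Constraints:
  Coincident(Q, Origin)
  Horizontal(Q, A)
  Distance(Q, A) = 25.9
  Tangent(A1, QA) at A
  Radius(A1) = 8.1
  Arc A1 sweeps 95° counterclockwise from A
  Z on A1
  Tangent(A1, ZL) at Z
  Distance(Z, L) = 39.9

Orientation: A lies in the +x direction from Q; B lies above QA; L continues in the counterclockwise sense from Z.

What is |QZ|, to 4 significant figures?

35.09

Q is at the origin; QA is horizontal with |QA| = 25.9 and A on the +x side, so A = (25.90, 0.000). The tangent condition forces BA to be normal to QA, so B = A + (0, 8.1) = (25.90, 8.100). On A1, A sits at bearing -90° from B; a 95° counterclockwise sweep puts Z at bearing 5°, so Z = B + 8.1·(cos 5°, sin 5°) = (33.97, 8.806). Then |QZ| = |Z − Q| = 35.09.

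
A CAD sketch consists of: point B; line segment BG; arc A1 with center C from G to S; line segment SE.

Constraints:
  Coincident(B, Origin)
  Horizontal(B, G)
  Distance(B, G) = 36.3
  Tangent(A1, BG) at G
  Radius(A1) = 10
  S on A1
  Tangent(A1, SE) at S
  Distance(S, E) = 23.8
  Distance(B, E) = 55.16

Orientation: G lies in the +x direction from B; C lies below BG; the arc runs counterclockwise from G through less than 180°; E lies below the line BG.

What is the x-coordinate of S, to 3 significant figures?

28.3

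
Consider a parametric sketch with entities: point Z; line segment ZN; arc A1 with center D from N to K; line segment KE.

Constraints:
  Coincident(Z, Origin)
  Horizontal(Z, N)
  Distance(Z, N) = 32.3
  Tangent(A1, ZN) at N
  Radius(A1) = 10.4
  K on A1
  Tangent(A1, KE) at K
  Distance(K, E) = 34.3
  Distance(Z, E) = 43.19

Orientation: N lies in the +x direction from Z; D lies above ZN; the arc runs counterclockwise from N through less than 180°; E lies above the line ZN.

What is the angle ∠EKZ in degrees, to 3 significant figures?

66.6°

Z is at the origin; ZN is horizontal with |ZN| = 32.3 and N on the +x side, so N = (32.3, 0.00). A1 meets ZN tangentially, so DN is at right angles to ZN, so D = N + (0, 10.4) = (32.3, 10.4). Since DK ⟂ KE (tangency), |DE| = √(10.4² + 34.3²) = 35.8 regardless of where K sits on A1. So E lies on both circle(Z, 43.19) and circle(D, 35.8); the above-ZN intersection is E = (13.6, 41.0). K is the foot of the tangent from E: K = (39.2, 18.2).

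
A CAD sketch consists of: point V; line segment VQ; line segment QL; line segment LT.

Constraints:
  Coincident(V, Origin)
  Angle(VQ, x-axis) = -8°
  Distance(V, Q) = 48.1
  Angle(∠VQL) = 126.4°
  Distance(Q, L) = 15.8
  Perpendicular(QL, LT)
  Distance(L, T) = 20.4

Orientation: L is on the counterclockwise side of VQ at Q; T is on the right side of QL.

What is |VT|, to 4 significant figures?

73.90

V is at the origin; VQ runs at -8.0° with length 48.1, so Q = 48.1·(cos -8.0°, sin -8.0°) = (47.63, -6.694). ∠VQL = 126.4°, so QL runs at -8.0° + (180° − 126.4°) = 45.60° from the x-axis; with |QL| = 15.8, L = Q + 15.8·(cos 45.60°, sin 45.60°) = (58.69, 4.594). The perpendicularity gives LT at right angles to QL; with |LT| = 20.4 on the right of QL, T = L + 20.4·(0.7145, -0.6997) = (73.26, -9.679). Then |VT| = |T − V| = 73.90.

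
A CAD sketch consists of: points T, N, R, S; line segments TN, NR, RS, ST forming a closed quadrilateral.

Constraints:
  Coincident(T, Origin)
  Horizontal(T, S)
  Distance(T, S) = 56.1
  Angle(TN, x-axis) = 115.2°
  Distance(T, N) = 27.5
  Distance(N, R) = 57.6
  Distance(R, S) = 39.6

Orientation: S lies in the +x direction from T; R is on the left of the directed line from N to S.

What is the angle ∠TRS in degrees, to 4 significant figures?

66.73°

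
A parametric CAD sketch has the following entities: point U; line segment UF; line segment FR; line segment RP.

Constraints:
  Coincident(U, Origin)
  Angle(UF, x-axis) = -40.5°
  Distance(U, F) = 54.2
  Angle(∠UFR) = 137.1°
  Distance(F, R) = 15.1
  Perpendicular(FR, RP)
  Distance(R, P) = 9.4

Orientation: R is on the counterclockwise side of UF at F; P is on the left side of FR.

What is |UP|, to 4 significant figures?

61.31

U is at the origin; UF runs at -40.5° with length 54.2, so F = 54.2·(cos -40.5°, sin -40.5°) = (41.21, -35.20). ∠UFR = 137.1°, so FR runs at -40.5° + (180° − 137.1°) = 2.400° from the x-axis; with |FR| = 15.1, R = F + 15.1·(cos 2.400°, sin 2.400°) = (56.30, -34.57). FR is perpendicular to RP; with |RP| = 9.4 on the left of FR, P = R + 9.4·(-0.04188, 0.9991) = (55.91, -25.18). Then |UP| = |P − U| = 61.31.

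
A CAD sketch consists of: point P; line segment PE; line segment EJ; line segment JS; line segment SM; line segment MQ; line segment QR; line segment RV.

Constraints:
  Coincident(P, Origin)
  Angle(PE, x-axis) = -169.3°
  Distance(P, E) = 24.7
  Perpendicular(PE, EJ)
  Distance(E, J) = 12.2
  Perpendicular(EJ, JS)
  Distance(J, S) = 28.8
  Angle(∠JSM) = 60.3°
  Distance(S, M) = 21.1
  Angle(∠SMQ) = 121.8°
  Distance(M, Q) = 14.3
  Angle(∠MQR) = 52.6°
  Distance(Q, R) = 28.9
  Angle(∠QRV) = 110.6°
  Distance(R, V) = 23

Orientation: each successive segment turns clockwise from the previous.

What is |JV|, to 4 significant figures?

43.02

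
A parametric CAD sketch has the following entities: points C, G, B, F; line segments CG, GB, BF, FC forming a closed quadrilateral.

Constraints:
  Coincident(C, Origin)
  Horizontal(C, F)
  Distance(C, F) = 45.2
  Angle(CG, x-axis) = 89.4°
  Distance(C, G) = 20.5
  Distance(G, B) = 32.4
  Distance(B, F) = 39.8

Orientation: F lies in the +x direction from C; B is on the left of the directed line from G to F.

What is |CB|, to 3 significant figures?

46.1

C is at the origin; CF is horizontal with |CF| = 45.2 and F in +x, so F = (45.2, 0). CG runs at 89.4° with |CG| = 20.5, so G = (0.215, 20.5). B is determined by |GB| = 32.4 and |BF| = 39.8 together: it lies at the intersection of circle(G, 32.4) and circle(F, 39.8). With |GF| = 49.4, the foot of the radical line on GF is 19.3 from G and the perpendicular offset is √(32.4² − 19.3²) = 26.0. Taking the left-of-GF solution: B = (28.6, 36.2).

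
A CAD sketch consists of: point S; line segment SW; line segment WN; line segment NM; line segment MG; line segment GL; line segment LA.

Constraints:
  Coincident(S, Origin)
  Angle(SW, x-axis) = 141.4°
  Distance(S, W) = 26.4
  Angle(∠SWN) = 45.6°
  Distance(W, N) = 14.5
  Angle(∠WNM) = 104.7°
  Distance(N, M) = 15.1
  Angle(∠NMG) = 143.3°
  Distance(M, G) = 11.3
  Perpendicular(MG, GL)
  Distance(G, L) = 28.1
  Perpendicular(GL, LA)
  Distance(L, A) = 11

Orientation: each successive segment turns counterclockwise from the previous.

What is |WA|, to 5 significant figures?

8.9648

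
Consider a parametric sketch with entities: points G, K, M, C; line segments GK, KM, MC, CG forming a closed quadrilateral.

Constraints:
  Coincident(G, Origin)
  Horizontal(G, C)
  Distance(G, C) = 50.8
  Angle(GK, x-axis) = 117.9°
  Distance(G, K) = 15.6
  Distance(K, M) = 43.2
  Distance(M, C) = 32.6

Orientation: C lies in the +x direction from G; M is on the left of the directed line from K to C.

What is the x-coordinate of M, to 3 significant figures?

33.6

Checks: |KM| = 43.20 ✓; |MC| = 32.60 ✓.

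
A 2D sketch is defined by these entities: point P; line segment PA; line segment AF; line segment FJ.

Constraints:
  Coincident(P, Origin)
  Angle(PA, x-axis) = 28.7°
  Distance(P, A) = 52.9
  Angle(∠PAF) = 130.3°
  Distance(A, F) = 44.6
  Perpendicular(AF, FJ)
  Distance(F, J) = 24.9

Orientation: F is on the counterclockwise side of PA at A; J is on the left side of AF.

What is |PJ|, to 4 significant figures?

80.31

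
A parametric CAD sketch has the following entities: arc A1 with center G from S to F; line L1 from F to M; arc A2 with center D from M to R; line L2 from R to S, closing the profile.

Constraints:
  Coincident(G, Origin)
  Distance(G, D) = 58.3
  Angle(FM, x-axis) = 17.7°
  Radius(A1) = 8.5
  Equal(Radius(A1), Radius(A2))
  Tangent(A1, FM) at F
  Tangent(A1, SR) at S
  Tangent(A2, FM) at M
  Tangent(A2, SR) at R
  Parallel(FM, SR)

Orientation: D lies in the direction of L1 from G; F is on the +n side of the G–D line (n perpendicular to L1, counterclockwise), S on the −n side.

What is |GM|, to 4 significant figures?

58.92

The slot axis is L1's direction at 17.7°, so u = (cos 17.7°, sin 17.7°) = (0.9527, 0.3040) and n = (−sin 17.7°, cos 17.7°) = (-0.3040, 0.9527). G is at the origin and D lies 58.3 along u from G, so D = 58.3·u = (55.54, 17.73). Tangency of A1 to both parallel lines with radius 8.5 puts F and S at G ± 8.5·n: F = (-2.584, 8.098), S = (2.584, -8.098). Equal radii place M and R the same way about D: M = D + 8.5·n = (52.96, 25.82), R = D − 8.5·n = (58.12, 9.628). Then |GM| = |M − G| = 58.92.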